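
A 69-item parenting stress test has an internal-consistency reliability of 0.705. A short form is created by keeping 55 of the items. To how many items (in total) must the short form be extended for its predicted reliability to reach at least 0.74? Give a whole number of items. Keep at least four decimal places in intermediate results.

83

Short-form reliability: n = 55/69 = 0.7971; r_55 = n·r/(1+(n−1)r) ≈ 0.6558
Then solve for n' with r_old = 0.6558, r_target = 0.74: n' = 0.74(1 − 0.6558)/[0.6558(1 − 0.74)] = 1.4938
Items = 1.4938 × 55 ≈ 82.16 → 83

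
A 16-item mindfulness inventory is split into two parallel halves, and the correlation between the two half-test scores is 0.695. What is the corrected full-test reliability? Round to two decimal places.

Each half is half the length of the full test, so the full test is n = 2 times a half.
r_full = 2(0.695) / (1 + 0.695)
r_full = 1.3900 / 1.6950 ≈ 0.8201

0.82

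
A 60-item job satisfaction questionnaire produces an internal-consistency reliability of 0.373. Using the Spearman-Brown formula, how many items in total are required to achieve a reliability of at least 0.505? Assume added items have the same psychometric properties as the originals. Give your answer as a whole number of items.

103

Invert Spearman-Brown to solve for n:
n = r_target (1 − r_old) / [ r_old (1 − r_target) ]
n = 0.505(1 − 0.373) / [0.373(1 − 0.505)]
n = 0.316635 / 0.184635 ≈ 1.7149
So the test needs 1.7149 × 60 ≈ 102.89 items; rounding up, 103.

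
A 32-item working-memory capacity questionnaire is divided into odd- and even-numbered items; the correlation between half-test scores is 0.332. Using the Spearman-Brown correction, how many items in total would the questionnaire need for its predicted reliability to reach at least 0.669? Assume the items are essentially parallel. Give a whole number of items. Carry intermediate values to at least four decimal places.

66

Corrected full-test reliability: r_full = 2 × 0.332 / (1 + 0.332) ≈ 0.4985
n = r_tgt(1 − r_full) / [r_full(1 − r_tgt)] = 0.669 × 0.5015 / (0.4985 × 0.331) ≈ 2.0333
Required items = 2.0333 × 32 = 65.07, so 66 items.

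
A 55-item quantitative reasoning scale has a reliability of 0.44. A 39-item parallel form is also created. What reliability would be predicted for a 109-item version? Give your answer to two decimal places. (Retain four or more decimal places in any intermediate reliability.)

Only the ratio of lengths matters: n = 109/55 = 1.9818
r_{109} = n·r / (1 + (n − 1)·r) = 0.8720 / 1.4320 ≈ 0.6089

0.61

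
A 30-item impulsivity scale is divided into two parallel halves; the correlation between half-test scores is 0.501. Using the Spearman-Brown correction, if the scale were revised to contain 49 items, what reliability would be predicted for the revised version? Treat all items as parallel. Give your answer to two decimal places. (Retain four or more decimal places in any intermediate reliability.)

Spearman-Brown correction (n = 2): r_full = 2·0.501/(1 + 0.501) = 0.6676
Length factor from 30 to 49 items: n = 49/30 = 1.6333
r_new = n·r_full / (1 + (n − 1)·r_full) = 1.0904 / 1.4228 ≈ 0.7664

0.77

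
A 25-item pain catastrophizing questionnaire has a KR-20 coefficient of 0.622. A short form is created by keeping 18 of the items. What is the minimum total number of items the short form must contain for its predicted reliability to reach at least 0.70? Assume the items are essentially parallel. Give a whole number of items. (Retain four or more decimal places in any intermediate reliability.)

Short-form reliability: n = 18/25 = 0.7200; r_18 = n·r/(1+(n−1)r) ≈ 0.5423
Then solve for n' with r_old = 0.5423, r_target = 0.70: n' = 0.70(1 − 0.5423)/[0.5423(1 − 0.70)] = 1.9693
Items = 1.9693 × 18 ≈ 35.45 → 36

36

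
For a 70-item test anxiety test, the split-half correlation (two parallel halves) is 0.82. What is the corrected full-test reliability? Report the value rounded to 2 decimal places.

0.90

Each half is half the length of the full test, so the full test is n = 2 times a half.
r_full = 2(0.82) / (1 + 0.82)
r_full = 1.6400 / 1.8200 ≈ 0.9011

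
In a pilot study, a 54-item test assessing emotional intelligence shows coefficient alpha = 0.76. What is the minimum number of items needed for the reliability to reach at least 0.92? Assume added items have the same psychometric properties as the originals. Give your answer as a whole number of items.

Invert Spearman-Brown to solve for n:
n = r_target (1 − r_old) / [ r_old (1 − r_target) ]
n = 0.92 × (1 − 0.76) / [ 0.76 × (1 − 0.92) ]
  = 0.2208 / 0.0608 = 3.6316
So the test needs 3.6316 × 54 ≈ 196.11 items; rounding up, 197.

197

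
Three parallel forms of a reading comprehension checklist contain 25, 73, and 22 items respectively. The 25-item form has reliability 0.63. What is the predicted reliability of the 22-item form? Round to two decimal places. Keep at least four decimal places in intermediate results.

Only the ratio of lengths matters: n = 22/25 = 0.8800
r_{22} = n·r / (1 + (n − 1)·r) = 0.5544 / 0.9244 ≈ 0.5997

0.60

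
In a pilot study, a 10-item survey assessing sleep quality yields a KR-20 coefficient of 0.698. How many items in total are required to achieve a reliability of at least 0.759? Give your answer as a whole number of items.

14

Invert Spearman-Brown to solve for n:
n = r_target (1 − r_old) / [ r_old (1 − r_target) ]
n = 0.759(1 − 0.698) / [0.698(1 − 0.759)]
n = 0.229218 / 0.168218 ≈ 1.3626
Items needed = n × 10 = 1.3626 × 10 ≈ 13.63 → round up to 14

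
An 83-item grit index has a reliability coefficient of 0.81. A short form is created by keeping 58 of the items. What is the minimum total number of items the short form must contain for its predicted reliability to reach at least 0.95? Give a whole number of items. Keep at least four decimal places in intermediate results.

Short-form reliability: n = 58/83 = 0.6988; r_58 = n·r/(1+(n−1)r) ≈ 0.7487
Length factor from the short form to reach 0.95: n' = 0.95(1 − 0.7487) / [0.7487(1 − 0.95)] ≈ 6.3773
Total items = 6.3773 × 58 = 369.88, rounded up to 370.

370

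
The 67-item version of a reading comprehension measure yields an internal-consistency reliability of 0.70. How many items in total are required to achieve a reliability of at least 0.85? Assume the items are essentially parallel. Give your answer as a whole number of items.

163

n = 0.85(1 − 0.70) / [0.70(1 − 0.85)]
n = 0.2550 / 0.1050 ≈ 2.4286
So the test needs 2.4286 × 67 ≈ 162.72 items; rounding up, 163.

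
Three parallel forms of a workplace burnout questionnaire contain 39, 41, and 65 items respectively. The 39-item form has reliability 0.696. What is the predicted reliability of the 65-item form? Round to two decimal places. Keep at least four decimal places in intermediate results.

Only the ratio of lengths matters: n = 65/39 = 1.6667
r_{65} = n·r / (1 + (n − 1)·r) = 1.1600 / 1.4640 ≈ 0.7923

0.79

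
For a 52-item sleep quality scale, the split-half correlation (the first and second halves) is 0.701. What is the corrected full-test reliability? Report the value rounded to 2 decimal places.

0.82

Each half is half the length of the full test, so the full test is n = 2 times a half.
r_full = 2(0.701) / (1 + 0.701)
r_full = 1.4020 / 1.7010 ≈ 0.8242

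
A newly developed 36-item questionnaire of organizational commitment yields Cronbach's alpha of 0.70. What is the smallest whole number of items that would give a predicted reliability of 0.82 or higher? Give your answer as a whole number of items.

71

Rearranging the Spearman-Brown formula for n,
n = r_target (1 − r_old) / [ r_old (1 − r_target) ]
n = [0.82 × 0.30] / [0.70 × 0.18]
n = 0.2460 / 0.1260 ≈ 1.9524
1.9524 × 36 = 70.29 → 71 items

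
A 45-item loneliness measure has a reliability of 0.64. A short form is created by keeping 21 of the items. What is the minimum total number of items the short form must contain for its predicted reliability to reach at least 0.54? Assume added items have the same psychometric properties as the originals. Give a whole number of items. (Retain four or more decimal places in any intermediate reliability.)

Short-form reliability: n = 21/45 = 0.4667; r_21 = n·r/(1+(n−1)r) ≈ 0.4535
Length factor from the short form to reach 0.54: n' = 0.54(1 − 0.4535) / [0.4535(1 − 0.54)] ≈ 1.4146
Items = 1.4146 × 21 ≈ 29.71 → 30

30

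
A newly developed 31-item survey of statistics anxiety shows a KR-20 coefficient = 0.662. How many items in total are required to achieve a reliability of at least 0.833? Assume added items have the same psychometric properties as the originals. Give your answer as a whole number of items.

79

Invert Spearman-Brown to solve for n:
n = r_target (1 − r_old) / [ r_old (1 − r_target) ]
n = 0.833 × (1 − 0.662) / [ 0.662 × (1 − 0.833) ]
  = 0.281554 / 0.110554 = 2.5468
Items needed = n × 31 = 2.5468 × 31 ≈ 78.95 → round up to 79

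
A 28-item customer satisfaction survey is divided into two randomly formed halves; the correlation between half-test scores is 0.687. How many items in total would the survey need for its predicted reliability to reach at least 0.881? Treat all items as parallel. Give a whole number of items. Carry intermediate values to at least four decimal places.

48

Corrected full-test reliability: r_full = 2 × 0.687 / (1 + 0.687) ≈ 0.8145
Solve Spearman-Brown for n: n = 0.881(1 − 0.8145) / [0.8145(1 − 0.881)] = 1.6861
Required items = 1.6861 × 28 = 47.21, so 48 items.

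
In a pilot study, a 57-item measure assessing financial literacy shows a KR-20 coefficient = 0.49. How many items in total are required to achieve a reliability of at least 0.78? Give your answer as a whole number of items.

Rearranging the Spearman-Brown formula for n,
n = r*(1 − r) / [ r (1 − r*) ]
n = [0.78 × 0.51] / [0.49 × 0.22]
n = 0.3978 / 0.1078 ≈ 3.6902
So the test needs 3.6902 × 57 ≈ 210.34 items; rounding up, 211.

211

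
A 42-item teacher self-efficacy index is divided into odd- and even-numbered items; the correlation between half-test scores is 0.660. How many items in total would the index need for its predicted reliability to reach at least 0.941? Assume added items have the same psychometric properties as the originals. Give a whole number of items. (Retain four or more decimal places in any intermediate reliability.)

173

r_full = 2(0.660)/(1 + 0.660) = 0.7952
Solve Spearman-Brown for n: n = 0.941(1 − 0.7952) / [0.7952(1 − 0.941)] = 4.1076
Required items = 4.1076 × 42 = 172.52, so 173 items.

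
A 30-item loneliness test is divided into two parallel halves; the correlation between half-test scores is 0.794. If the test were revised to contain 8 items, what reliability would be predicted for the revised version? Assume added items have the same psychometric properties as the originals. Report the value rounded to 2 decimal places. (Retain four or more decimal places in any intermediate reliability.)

First correct the split-half correlation to full-test reliability: r_full = 2 × 0.794 / (1 + 0.794) ≈ 0.8852
Then adjust to 8 items: n = 8/30 = 0.2667
r_new = n·r_full / (1 + (n − 1)·r_full) = 0.2361 / 0.3509 ≈ 0.6728

0.67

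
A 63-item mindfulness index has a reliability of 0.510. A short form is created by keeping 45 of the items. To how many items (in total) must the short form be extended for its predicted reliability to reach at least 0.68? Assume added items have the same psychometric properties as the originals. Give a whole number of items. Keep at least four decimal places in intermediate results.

Short-form reliability: n = 45/63 = 0.7143; r_45 = n·r/(1+(n−1)r) ≈ 0.4264
Then solve for n' with r_old = 0.4264, r_target = 0.68: n' = 0.68(1 − 0.4264)/[0.4264(1 − 0.68)] = 2.8586
Items = 2.8586 × 45 ≈ 128.64 → 129

129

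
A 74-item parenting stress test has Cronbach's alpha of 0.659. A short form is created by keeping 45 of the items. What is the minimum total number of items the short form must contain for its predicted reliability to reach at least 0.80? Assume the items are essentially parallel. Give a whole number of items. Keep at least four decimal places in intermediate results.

Short-form reliability: n = 45/74 = 0.6081; r_45 = n·r/(1+(n−1)r) ≈ 0.5403
Then solve for n' with r_old = 0.5403, r_target = 0.80: n' = 0.80(1 − 0.5403)/[0.5403(1 − 0.80)] = 3.4033
Items = 3.4033 × 45 ≈ 153.15 → 154

154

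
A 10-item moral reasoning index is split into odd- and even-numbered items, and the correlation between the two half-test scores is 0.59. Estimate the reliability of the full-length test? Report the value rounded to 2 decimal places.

0.74

Apply the Spearman-Brown correction with n = 2:
r_full = 2(0.59) / (1 + 0.59)
r_full = 1.1800 / 1.5900 ≈ 0.7421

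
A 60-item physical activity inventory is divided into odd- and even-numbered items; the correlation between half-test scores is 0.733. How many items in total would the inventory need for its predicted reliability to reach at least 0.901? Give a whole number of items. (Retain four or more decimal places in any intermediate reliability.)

100

Corrected full-test reliability: r_full = 2 × 0.733 / (1 + 0.733) ≈ 0.8459
n = r_tgt(1 − r_full) / [r_full(1 − r_tgt)] = 0.901 × 0.1541 / (0.8459 × 0.099) ≈ 1.6580
Items = 1.6580 × 60 ≈ 99.48 → 100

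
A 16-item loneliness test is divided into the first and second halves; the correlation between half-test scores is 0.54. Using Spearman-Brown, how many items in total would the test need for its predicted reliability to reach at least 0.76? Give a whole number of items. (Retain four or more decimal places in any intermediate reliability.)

r_full = 2(0.54)/(1 + 0.54) = 0.7013
Solve Spearman-Brown for n: n = 0.76(1 − 0.7013) / [0.7013(1 − 0.76)] = 1.3488
Items = 1.3488 × 16 ≈ 21.58 → 22

22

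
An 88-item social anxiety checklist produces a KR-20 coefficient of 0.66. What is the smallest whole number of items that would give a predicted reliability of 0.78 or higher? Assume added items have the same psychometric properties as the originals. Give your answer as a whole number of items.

n = 0.78(1 − 0.66) / [0.66(1 − 0.78)]
  = 0.2652 / 0.1452 = 1.8264
So the test needs 1.8264 × 88 ≈ 160.72 items; rounding up, 161.

161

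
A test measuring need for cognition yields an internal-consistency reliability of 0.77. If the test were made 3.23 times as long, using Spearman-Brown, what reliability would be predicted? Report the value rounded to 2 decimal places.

r_new = 3.23·0.77 / [1 + (3.23 − 1)·0.77]
r_new = 2.4871 / 2.7171 ≈ 0.9154

0.92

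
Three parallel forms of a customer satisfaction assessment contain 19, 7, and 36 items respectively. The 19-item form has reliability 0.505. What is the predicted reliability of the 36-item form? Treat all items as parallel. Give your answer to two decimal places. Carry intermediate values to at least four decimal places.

0.66

The 7-item form is not needed; work directly from the 19-item form with n = 36/19 = 1.8947.
r_{36} = n·r / (1 + (n − 1)·r) = 0.9568 / 1.4518 ≈ 0.6590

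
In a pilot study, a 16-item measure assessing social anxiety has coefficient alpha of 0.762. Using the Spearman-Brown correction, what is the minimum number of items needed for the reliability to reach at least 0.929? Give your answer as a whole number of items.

66

Invert Spearman-Brown to solve for n:
n = r_target (1 − r_old) / [ r_old (1 − r_target) ]
n = 0.929(1 − 0.762) / [0.762(1 − 0.929)]
n = 0.221102 / 0.054102 ≈ 4.0868
4.0868 × 16 = 65.39 → 66 items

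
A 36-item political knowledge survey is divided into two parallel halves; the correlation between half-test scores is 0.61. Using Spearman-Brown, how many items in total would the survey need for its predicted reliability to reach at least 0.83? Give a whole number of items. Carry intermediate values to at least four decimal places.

r_full = 2(0.61)/(1 + 0.61) = 0.7578
n = r_tgt(1 − r_full) / [r_full(1 − r_tgt)] = 0.83 × 0.2422 / (0.7578 × 0.17) ≈ 1.5604
Items = 1.5604 × 36 ≈ 56.17 → 57

57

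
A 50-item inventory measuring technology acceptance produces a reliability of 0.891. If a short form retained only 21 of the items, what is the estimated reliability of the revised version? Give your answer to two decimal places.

0.77

Length ratio n = 21/50 = 0.42
r_new = 0.42·0.891 / [1 + (0.42 − 1)·0.891]
     = 0.3742 / 0.4832 = 0.7744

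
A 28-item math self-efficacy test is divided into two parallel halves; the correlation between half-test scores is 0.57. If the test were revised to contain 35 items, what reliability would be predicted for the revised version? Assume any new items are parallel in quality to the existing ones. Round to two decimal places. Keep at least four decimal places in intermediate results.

Full-test reliability from the split-half r: r_full = 2(0.57)/(1 + 0.57) = 0.7261
Then adjust to 35 items: n = 35/28 = 1.2500
r_new = n·r_full / (1 + (n − 1)·r_full) = 0.9076 / 1.1815 ≈ 0.7682

0.77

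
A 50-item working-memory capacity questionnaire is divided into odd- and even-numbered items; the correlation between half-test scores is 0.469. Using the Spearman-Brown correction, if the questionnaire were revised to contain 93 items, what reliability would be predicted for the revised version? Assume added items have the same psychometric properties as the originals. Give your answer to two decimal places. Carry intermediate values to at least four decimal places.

0.77

First correct the split-half correlation to full-test reliability: r_full = 2 × 0.469 / (1 + 0.469) ≈ 0.6385
Then adjust to 93 items: n = 93/50 = 1.8600
r_new = n·r_full / (1 + (n − 1)·r_full) = 1.1876 / 1.5491 ≈ 0.7666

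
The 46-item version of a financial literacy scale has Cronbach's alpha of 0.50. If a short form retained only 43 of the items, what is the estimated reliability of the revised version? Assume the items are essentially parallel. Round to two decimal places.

n = 43/46 = 0.9348
Apply the Spearman-Brown prophecy formula, r' = nr / [1 + (n − 1)r]:
r_new = (0.9348 × 0.50) / (1 + (0.9348 − 1) × 0.50)
r_new = 0.4674 / 0.9674 ≈ 0.4832

0.48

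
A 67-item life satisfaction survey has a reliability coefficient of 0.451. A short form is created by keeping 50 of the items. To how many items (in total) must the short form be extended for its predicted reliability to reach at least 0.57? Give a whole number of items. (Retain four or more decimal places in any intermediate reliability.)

109

Short-form reliability: n = 50/67 = 0.7463; r_50 = n·r/(1+(n−1)r) ≈ 0.3801
Then solve for n' with r_old = 0.3801, r_target = 0.57: n' = 0.57(1 − 0.3801)/[0.3801(1 − 0.57)] = 2.1619
Items = 2.1619 × 50 ≈ 108.10 → 109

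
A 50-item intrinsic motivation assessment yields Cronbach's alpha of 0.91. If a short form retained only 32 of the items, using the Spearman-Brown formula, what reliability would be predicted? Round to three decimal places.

0.866

The new length is 32/50 = 0.64 times the old.
r_new = (0.64 × 0.91) / (1 + (0.64 − 1) × 0.91)
r_new = 0.5824 / 0.6724 ≈ 0.8662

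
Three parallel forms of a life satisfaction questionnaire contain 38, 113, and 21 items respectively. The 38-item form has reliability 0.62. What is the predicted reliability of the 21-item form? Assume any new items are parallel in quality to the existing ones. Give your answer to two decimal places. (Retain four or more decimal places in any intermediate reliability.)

The 113-item form is not needed; work directly from the 38-item form with n = 21/38 = 0.5526.
r_{21} = n·r / (1 + (n − 1)·r) = 0.3426 / 0.7226 ≈ 0.4741

0.47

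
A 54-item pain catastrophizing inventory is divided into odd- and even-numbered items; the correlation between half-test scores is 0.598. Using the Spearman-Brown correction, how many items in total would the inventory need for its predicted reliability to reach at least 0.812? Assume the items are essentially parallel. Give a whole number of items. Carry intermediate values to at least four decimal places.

79

r_full = 2(0.598)/(1 + 0.598) = 0.7484
n = r_tgt(1 − r_full) / [r_full(1 − r_tgt)] = 0.812 × 0.2516 / (0.7484 × 0.188) ≈ 1.4520
Required items = 1.4520 × 54 = 78.41, so 79 items.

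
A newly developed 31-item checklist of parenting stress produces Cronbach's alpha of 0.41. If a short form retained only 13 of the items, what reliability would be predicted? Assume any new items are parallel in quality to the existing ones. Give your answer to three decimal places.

n = 13/31 = 0.4194
By Spearman-Brown, r_new = n r / (1 + (n − 1) r).
r_new = (0.4194 × 0.41) / (1 + (0.4194 − 1) × 0.41)
     = 0.1720 / 0.7620 = 0.2257

0.226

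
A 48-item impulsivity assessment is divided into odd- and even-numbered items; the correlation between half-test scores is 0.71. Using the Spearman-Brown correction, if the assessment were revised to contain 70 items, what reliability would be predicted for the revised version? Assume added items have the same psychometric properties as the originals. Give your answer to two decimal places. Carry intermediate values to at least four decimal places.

Full-test reliability from the split-half r: r_full = 2(0.71)/(1 + 0.71) = 0.8304
Then adjust to 70 items: n = 70/48 = 1.4583
r_new = n·r_full / (1 + (n − 1)·r_full) = 1.2110 / 1.3806 ≈ 0.8772

0.88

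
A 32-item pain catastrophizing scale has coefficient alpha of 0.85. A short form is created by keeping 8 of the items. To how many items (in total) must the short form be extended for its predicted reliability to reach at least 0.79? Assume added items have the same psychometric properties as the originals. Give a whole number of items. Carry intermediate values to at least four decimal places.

First, r for the 8-item form: n = 8/32 = 0.2500, so r_8 = 0.2500·0.85/(1 + (0.2500 − 1)·0.85) = 0.5862
Length factor from the short form to reach 0.79: n' = 0.79(1 − 0.5862) / [0.5862(1 − 0.79)] ≈ 2.6555
Items = 2.6555 × 8 ≈ 21.24 → 22

22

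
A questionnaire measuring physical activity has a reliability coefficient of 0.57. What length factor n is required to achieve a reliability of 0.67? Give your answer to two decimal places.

Invert Spearman-Brown to solve for n:
n = r*(1 − r) / [ r (1 − r*) ]
n = [0.67 × 0.43] / [0.57 × 0.33]
n = 0.2881 / 0.1881 ≈ 1.5316

1.53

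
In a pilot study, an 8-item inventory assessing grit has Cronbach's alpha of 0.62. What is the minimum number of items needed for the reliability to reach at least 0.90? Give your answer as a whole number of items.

n = 0.90(1 − 0.62) / [0.62(1 − 0.90)]
  = 0.3420 / 0.0620 = 5.5161
So the test needs 5.5161 × 8 ≈ 44.13 items; rounding up, 45.

45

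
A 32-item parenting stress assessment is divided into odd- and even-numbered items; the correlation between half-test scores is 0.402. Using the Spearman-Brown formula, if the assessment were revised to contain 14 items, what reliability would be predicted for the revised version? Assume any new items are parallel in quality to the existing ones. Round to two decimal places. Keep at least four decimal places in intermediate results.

First correct the split-half correlation to full-test reliability: r_full = 2 × 0.402 / (1 + 0.402) ≈ 0.5735
Then adjust to 14 items: n = 14/32 = 0.4375
r_new = n·r_full / (1 + (n − 1)·r_full) = 0.2509 / 0.6774 ≈ 0.3704

0.37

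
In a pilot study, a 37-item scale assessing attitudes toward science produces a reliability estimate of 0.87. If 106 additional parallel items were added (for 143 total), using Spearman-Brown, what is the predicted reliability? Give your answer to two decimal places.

The new length is 143/37 = 3.8649 times the old.
By Spearman-Brown, r_new = n r / (1 + (n − 1) r).
r_new = (3.8649 × 0.87) / (1 + (3.8649 − 1) × 0.87)
     = 3.3625 / 3.4925 = 0.9628

0.96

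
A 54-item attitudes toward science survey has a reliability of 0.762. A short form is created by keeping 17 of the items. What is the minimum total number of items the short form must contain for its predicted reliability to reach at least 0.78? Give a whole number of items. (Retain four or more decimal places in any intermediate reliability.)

60

Short-form reliability: n = 17/54 = 0.3148; r_17 = n·r/(1+(n−1)r) ≈ 0.5020
Then solve for n' with r_old = 0.5020, r_target = 0.78: n' = 0.78(1 − 0.5020)/[0.5020(1 − 0.78)] = 3.5172
Total items = 3.5172 × 17 = 59.79, rounded up to 60.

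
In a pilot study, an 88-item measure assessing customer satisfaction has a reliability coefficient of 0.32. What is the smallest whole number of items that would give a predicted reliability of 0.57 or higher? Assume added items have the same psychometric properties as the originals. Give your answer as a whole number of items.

Rearranging the Spearman-Brown formula for n,
n = r_target (1 − r_old) / [ r_old (1 − r_target) ]
n = 0.57 × (1 − 0.32) / [ 0.32 × (1 − 0.57) ]
  = 0.3876 / 0.1376 = 2.8169
2.8169 × 88 = 247.89 → 248 items

248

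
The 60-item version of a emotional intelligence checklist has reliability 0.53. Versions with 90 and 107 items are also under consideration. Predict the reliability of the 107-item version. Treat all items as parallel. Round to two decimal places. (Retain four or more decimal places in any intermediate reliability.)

0.67

The 90-item form is not needed; work directly from the 60-item form with n = 107/60 = 1.7833.
r_{107} = n·r / (1 + (n − 1)·r) = 0.9451 / 1.4151 ≈ 0.6679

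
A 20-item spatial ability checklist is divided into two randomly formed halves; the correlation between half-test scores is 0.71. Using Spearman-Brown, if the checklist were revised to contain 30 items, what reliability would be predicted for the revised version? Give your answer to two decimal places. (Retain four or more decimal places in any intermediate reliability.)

Spearman-Brown correction (n = 2): r_full = 2·0.71/(1 + 0.71) = 0.8304
Length factor from 20 to 30 items: n = 30/20 = 1.5000
r_new = n·r_full / (1 + (n − 1)·r_full) = 1.2456 / 1.4152 ≈ 0.8802

0.88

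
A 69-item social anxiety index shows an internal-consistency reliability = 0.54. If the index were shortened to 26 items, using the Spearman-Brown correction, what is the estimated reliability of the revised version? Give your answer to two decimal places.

0.31

The new length is 26/69 = 0.3768 times the old.
By Spearman-Brown, r_new = n r / (1 + (n − 1) r).
r_new = 0.3768·0.54 / [1 + (0.3768 − 1)·0.54]
r_new = 0.2035 / 0.6635 ≈ 0.3067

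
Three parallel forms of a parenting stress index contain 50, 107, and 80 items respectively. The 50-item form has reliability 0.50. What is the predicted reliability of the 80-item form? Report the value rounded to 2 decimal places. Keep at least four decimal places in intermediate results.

The 107-item form is not needed; work directly from the 50-item form with n = 80/50 = 1.6000.
r_{80} = n·r / (1 + (n − 1)·r) = 0.8000 / 1.3000 ≈ 0.6154

0.62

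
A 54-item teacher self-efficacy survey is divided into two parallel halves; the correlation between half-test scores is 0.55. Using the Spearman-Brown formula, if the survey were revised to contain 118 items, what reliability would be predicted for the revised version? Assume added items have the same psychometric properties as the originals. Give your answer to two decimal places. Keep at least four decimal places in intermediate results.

Full-test reliability from the split-half r: r_full = 2(0.55)/(1 + 0.55) = 0.7097
Then adjust to 118 items: n = 118/54 = 2.1852
r_new = n·r_full / (1 + (n − 1)·r_full) = 1.5508 / 1.8411 ≈ 0.8423

0.84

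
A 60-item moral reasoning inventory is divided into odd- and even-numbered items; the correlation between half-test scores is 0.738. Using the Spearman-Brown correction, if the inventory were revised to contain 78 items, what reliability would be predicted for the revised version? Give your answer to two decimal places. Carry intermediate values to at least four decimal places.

Full-test reliability from the split-half r: r_full = 2(0.738)/(1 + 0.738) = 0.8493
Length factor from 60 to 78 items: n = 78/60 = 1.3000
r_new = n·r_full / (1 + (n − 1)·r_full) = 1.1041 / 1.2548 ≈ 0.8799

0.88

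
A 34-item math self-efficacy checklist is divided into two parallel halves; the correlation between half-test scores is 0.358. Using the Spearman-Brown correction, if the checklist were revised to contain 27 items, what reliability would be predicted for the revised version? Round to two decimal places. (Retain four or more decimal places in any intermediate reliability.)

Full-test reliability from the split-half r: r_full = 2(0.358)/(1 + 0.358) = 0.5272
Then adjust to 27 items: n = 27/34 = 0.7941
r_new = n·r_full / (1 + (n − 1)·r_full) = 0.4186 / 0.8914 ≈ 0.4696

0.47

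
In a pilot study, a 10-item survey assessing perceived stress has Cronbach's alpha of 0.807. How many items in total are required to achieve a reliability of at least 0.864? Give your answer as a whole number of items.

Spearman-Brown solved for the length factor n:
n = r_target (1 − r_old) / [ r_old (1 − r_target) ]
n = 0.864 × (1 − 0.807) / [ 0.807 × (1 − 0.864) ]
  = 0.166752 / 0.109752 = 1.5194
Items needed = n × 10 = 1.5194 × 10 ≈ 15.19 → round up to 16

16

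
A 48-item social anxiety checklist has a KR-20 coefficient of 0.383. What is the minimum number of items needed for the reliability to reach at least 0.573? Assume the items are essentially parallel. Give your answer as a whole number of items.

n = 0.573(1 − 0.383) / [0.383(1 − 0.573)]
  = 0.353541 / 0.163541 = 2.1618
So the test needs 2.1618 × 48 ≈ 103.77 items; rounding up, 104.

104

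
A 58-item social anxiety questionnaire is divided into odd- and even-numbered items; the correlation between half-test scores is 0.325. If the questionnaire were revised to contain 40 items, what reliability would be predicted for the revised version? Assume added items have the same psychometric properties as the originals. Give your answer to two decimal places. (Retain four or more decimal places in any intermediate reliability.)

Spearman-Brown correction (n = 2): r_full = 2·0.325/(1 + 0.325) = 0.4906
Length factor from 58 to 40 items: n = 40/58 = 0.6897
r_new = n·r_full / (1 + (n − 1)·r_full) = 0.3384 / 0.8478 ≈ 0.3992

0.40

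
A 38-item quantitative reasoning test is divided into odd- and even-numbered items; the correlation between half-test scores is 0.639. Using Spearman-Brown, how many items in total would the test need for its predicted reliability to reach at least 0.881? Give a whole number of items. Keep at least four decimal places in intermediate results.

Corrected full-test reliability: r_full = 2 × 0.639 / (1 + 0.639) ≈ 0.7797
n = r_tgt(1 − r_full) / [r_full(1 − r_tgt)] = 0.881 × 0.2203 / (0.7797 × 0.119) ≈ 2.0918
Items = 2.0918 × 38 ≈ 79.49 → 80

80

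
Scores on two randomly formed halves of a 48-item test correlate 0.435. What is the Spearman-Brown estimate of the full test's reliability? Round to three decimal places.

0.606

Each half is half the length of the full test, so the full test is n = 2 times a half.
r_full = 2r_hh / (1 + r_hh) = 2 × 0.435 / (1 + 0.435)
       = 0.8700 / 1.4350 = 0.6063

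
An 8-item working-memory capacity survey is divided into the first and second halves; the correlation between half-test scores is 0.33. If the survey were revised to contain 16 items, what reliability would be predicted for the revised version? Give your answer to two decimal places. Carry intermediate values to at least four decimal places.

Spearman-Brown correction (n = 2): r_full = 2·0.33/(1 + 0.33) = 0.4962
Then adjust to 16 items: n = 16/8 = 2.0000
r_new = n·r_full / (1 + (n − 1)·r_full) = 0.9924 / 1.4962 ≈ 0.6633

0.66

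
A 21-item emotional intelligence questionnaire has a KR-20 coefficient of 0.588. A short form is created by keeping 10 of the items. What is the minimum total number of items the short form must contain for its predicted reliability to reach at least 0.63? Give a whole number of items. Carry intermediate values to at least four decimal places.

Short-form reliability: n = 10/21 = 0.4762; r_10 = n·r/(1+(n−1)r) ≈ 0.4046
Length factor from the short form to reach 0.63: n' = 0.63(1 − 0.4046) / [0.4046(1 − 0.63)] ≈ 2.5057
Total items = 2.5057 × 10 = 25.06, rounded up to 26.

26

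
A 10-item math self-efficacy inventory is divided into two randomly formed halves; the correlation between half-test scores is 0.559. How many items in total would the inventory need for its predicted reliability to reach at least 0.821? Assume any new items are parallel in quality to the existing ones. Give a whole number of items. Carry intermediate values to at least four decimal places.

r_full = 2(0.559)/(1 + 0.559) = 0.7171
Solve Spearman-Brown for n: n = 0.821(1 − 0.7171) / [0.7171(1 − 0.821)] = 1.8094
Items = 1.8094 × 10 ≈ 18.09 → 19

19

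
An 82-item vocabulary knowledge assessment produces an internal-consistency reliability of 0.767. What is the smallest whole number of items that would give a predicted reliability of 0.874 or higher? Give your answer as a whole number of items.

Invert Spearman-Brown to solve for n:
n = r*(1 − r) / [ r (1 − r*) ]
n = 0.874(1 − 0.767) / [0.767(1 − 0.874)]
n = 0.203642 / 0.096642 ≈ 2.1072
2.1072 × 82 = 172.79 → 173 items

173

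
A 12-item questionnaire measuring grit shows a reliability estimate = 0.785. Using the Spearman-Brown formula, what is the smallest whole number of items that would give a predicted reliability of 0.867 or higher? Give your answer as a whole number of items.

22

Invert Spearman-Brown to solve for n:
n = r_target (1 − r_old) / [ r_old (1 − r_target) ]
n = [0.867 × 0.215] / [0.785 × 0.133]
  = 0.186405 / 0.104405 = 1.7854
Items needed = n × 12 = 1.7854 × 12 ≈ 21.42 → round up to 22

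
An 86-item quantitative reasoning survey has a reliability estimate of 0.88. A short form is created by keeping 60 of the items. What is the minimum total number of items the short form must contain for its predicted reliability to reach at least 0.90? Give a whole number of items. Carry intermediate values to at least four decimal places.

106

First, r for the 60-item form: n = 60/86 = 0.6977, so r_60 = 0.6977·0.88/(1 + (0.6977 − 1)·0.88) = 0.8365
Then solve for n' with r_old = 0.8365, r_target = 0.90: n' = 0.90(1 − 0.8365)/[0.8365(1 − 0.90)] = 1.7591
Items = 1.7591 × 60 ≈ 105.55 → 106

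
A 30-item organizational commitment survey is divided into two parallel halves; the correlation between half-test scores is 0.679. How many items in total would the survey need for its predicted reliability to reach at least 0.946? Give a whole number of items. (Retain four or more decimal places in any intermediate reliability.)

125

Corrected full-test reliability: r_full = 2 × 0.679 / (1 + 0.679) ≈ 0.8088
n = r_tgt(1 − r_full) / [r_full(1 − r_tgt)] = 0.946 × 0.1912 / (0.8088 × 0.054) ≈ 4.1414
Items = 4.1414 × 30 ≈ 124.24 → 125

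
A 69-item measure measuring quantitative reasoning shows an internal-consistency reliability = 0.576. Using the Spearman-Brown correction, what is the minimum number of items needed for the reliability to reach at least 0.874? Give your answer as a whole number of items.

353

n = [0.874 × 0.424] / [0.576 × 0.126]
  = 0.370576 / 0.072576 = 5.1060
5.1060 × 69 = 352.31 → 353 items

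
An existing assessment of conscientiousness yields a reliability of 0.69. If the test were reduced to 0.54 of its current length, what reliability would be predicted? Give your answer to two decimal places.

0.55

r_new = (0.54 × 0.69) / (1 + (0.54 − 1) × 0.69)
r_new = 0.3726 / 0.6826 ≈ 0.5459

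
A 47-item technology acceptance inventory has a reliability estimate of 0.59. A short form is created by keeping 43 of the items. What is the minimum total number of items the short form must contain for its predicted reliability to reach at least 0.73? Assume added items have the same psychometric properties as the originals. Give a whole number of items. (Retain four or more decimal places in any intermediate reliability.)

89

Short-form reliability: n = 43/47 = 0.9149; r_43 = n·r/(1+(n−1)r) ≈ 0.5683
Then solve for n' with r_old = 0.5683, r_target = 0.73: n' = 0.73(1 − 0.5683)/[0.5683(1 − 0.73)] = 2.0538
Items = 2.0538 × 43 ≈ 88.31 → 89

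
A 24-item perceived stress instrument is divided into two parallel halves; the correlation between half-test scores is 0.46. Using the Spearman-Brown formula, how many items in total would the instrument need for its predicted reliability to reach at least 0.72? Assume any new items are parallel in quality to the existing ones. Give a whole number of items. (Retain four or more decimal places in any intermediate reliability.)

37

Corrected full-test reliability: r_full = 2 × 0.46 / (1 + 0.46) ≈ 0.6301
n = r_tgt(1 − r_full) / [r_full(1 − r_tgt)] = 0.72 × 0.3699 / (0.6301 × 0.28) ≈ 1.5096
Required items = 1.5096 × 24 = 36.23, so 37 items.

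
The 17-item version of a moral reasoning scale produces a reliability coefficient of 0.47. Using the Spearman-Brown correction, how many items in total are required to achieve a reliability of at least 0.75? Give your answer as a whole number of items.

58

n = 0.75 × (1 − 0.47) / [ 0.47 × (1 − 0.75) ]
  = 0.3975 / 0.1175 = 3.3830
So the test needs 3.3830 × 17 ≈ 57.51 items; rounding up, 58.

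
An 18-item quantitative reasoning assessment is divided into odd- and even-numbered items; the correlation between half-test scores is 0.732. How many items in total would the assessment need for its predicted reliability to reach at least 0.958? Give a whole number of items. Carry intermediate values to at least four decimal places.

76

r_full = 2(0.732)/(1 + 0.732) = 0.8453
Solve Spearman-Brown for n: n = 0.958(1 − 0.8453) / [0.8453(1 − 0.958)] = 4.1744
Items = 4.1744 × 18 ≈ 75.14 → 76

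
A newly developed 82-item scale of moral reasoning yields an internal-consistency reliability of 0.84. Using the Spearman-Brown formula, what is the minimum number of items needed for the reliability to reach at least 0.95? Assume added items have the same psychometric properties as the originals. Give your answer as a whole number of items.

Invert Spearman-Brown to solve for n:
n = r*(1 − r) / [ r (1 − r*) ]
n = 0.95(1 − 0.84) / [0.84(1 − 0.95)]
  = 0.1520 / 0.0420 = 3.6190
3.6190 × 82 = 296.76 → 297 items

297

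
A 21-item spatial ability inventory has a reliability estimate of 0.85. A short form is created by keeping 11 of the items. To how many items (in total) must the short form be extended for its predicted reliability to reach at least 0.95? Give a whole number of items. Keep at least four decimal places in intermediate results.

71

Short-form reliability: n = 11/21 = 0.5238; r_11 = n·r/(1+(n−1)r) ≈ 0.7480
Then solve for n' with r_old = 0.7480, r_target = 0.95: n' = 0.95(1 − 0.7480)/[0.7480(1 − 0.95)] = 6.4011
Total items = 6.4011 × 11 = 70.41, rounded up to 71.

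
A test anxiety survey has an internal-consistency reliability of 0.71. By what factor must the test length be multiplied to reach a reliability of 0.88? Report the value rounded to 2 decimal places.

3.00

Invert Spearman-Brown to solve for n:
n = r*(1 − r) / [ r (1 − r*) ]
n = 0.88(1 − 0.71) / [0.71(1 − 0.88)]
n = 0.2552 / 0.0852 ≈ 2.9953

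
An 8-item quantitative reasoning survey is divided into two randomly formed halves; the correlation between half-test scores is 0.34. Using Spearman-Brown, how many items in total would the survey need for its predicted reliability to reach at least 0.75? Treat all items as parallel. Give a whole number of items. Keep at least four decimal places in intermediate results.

r_full = 2(0.34)/(1 + 0.34) = 0.5075
n = r_tgt(1 − r_full) / [r_full(1 − r_tgt)] = 0.75 × 0.4925 / (0.5075 × 0.25) ≈ 2.9113
Required items = 2.9113 × 8 = 23.29, so 24 items.

24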